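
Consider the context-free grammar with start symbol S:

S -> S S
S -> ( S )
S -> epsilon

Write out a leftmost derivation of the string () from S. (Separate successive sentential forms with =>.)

S => SS   [S -> S S]
SS => SSS   [S -> S S]
SSS => (S)SS   [S -> ( S )]
(S)SS => ()SS   [S -> epsilon]
()SS => ()S   [S -> epsilon]
()S => ()   [S -> epsilon]

S => SS => SSS => (S)SS => ()SS => ()S => ()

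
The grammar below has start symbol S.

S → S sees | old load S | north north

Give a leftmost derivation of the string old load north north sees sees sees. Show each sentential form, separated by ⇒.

S ⇒ S sees   [S → S sees]
S sees ⇒ S sees sees   [S → S sees]
S sees sees ⇒ S sees sees sees   [S → S sees]
S sees sees sees ⇒ old load S sees sees sees   [S → old load S]
old load S sees sees sees ⇒ old load north north sees sees sees   [S → north north]

S ⇒ S sees ⇒ S sees sees ⇒ S sees sees sees ⇒ old load S sees sees sees ⇒ old load north north sees sees sees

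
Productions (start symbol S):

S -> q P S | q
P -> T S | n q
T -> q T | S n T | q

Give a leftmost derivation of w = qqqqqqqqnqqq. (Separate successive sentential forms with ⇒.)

S ⇒ qPS ⇒ qTSS ⇒ qqTSS ⇒ qqSnTSS ⇒ qqqPSnTSS ⇒ qqqTSSnTSS ⇒ qqqqTSSnTSS ⇒ qqqqqTSSnTSS ⇒ qqqqqqSSnTSS ⇒ qqqqqqqSnTSS ⇒ qqqqqqqqnTSS ⇒ qqqqqqqqnqSS ⇒ qqqqqqqqnqqS ⇒ qqqqqqqqnqqq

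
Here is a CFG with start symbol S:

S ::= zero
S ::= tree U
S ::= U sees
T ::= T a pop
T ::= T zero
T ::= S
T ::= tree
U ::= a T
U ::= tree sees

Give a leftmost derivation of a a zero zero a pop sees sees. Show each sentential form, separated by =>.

S => U sees   [S ::= U sees]
U sees => a T sees   [U ::= a T]
a T sees => a S sees   [T ::= S]
a S sees => a U sees sees   [S ::= U sees]
a U sees sees => a a T sees sees   [U ::= a T]
a a T sees sees => a a T a pop sees sees   [T ::= T a pop]
a a T a pop sees sees => a a T zero a pop sees sees   [T ::= T zero]
a a T zero a pop sees sees => a a S zero a pop sees sees   [T ::= S]
a a S zero a pop sees sees => a a zero zero a pop sees sees   [S ::= zero]

S => U sees => a T sees => a S sees => a U sees sees => a a T sees sees => a a T a pop sees sees => a a T zero a pop sees sees => a a S zero a pop sees sees => a a zero zero a pop sees sees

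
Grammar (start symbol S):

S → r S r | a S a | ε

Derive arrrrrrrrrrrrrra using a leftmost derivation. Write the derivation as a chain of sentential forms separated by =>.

S => aSa   [S → a S a]
aSa => arSra   [S → r S r]
arSra => arrSrra   [S → r S r]
arrSrra => arrrSrrra   [S → r S r]
arrrSrrra => arrrrSrrrra   [S → r S r]
arrrrSrrrra => arrrrrSrrrrra   [S → r S r]
arrrrrSrrrrra => arrrrrrSrrrrrra   [S → r S r]
arrrrrrSrrrrrra => arrrrrrrSrrrrrrra   [S → r S r]
arrrrrrrSrrrrrrra => arrrrrrrrrrrrrra   [S → ε]

S=>aSa=>arSra=>arrSrra=>arrrSrrra=>arrrrSrrrra=>arrrrrSrrrrra=>arrrrrrSrrrrrra=>arrrrrrrSrrrrrrra=>arrrrrrrrrrrrrra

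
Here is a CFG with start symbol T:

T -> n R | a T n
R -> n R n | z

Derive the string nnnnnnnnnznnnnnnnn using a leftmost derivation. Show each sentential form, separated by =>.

T => nR   [T -> n R]
nR => nnRn   [R -> n R n]
nnRn => nnnRnn   [R -> n R n]
nnnRnn => nnnnRnnn   [R -> n R n]
nnnnRnnn => nnnnnRnnnn   [R -> n R n]
nnnnnRnnnn => nnnnnnRnnnnn   [R -> n R n]
nnnnnnRnnnnn => nnnnnnnRnnnnnn   [R -> n R n]
nnnnnnnRnnnnnn => nnnnnnnnRnnnnnnn   [R -> n R n]
nnnnnnnnRnnnnnnn => nnnnnnnnnRnnnnnnnn   [R -> n R n]
nnnnnnnnnRnnnnnnnn => nnnnnnnnnznnnnnnnn   [R -> z]

T => nR => nnRn => nnnRnn => nnnnRnnn => nnnnnRnnnn => nnnnnnRnnnnn => nnnnnnnRnnnnnn => nnnnnnnnRnnnnnnn => nnnnnnnnnRnnnnnnnn => nnnnnnnnnznnnnnnnn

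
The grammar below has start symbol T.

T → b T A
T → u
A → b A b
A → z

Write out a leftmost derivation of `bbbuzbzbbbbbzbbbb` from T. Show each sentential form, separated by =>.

T => bTA   [T → b T A]
bTA => bbTAA   [T → b T A]
bbTAA => bbbTAAA   [T → b T A]
bbbTAAA => bbbuAAA   [T → u]
bbbuAAA => bbbuzAA   [A → z]
bbbuzAA => bbbuzbAbA   [A → b A b]
bbbuzbAbA => bbbuzbzbA   [A → z]
bbbuzbzbA => bbbuzbzbbAb   [A → b A b]
bbbuzbzbbAb => bbbuzbzbbbAbb   [A → b A b]
bbbuzbzbbbAbb => bbbuzbzbbbbAbbb   [A → b A b]
bbbuzbzbbbbAbbb => bbbuzbzbbbbbAbbbb   [A → b A b]
bbbuzbzbbbbbAbbbb => bbbuzbzbbbbbzbbbb   [A → z]

T=>bTA=>bbTAA=>bbbTAAA=>bbbuAAA=>bbbuzAA=>bbbuzbAbA=>bbbuzbzbA=>bbbuzbzbbAb=>bbbuzbzbbbAbb=>bbbuzbzbbbbAbbb=>bbbuzbzbbbbbAbbbb=>bbbuzbzbbbbbzbbbb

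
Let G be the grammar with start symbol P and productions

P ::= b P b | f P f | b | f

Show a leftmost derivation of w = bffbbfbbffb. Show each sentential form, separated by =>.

P => bPb => bfPfb => bffPffb => bffbPbffb => bffbbPbbffb => bffbbfbbffb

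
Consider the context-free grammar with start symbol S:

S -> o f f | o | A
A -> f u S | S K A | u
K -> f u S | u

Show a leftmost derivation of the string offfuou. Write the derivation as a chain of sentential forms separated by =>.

S => A => SKA => offKA => offfuSA => offfuoA => offfuou

S => A   [S -> A]
A => SKA   [A -> S K A]
SKA => offKA   [S -> o f f]
offKA => offfuSA   [K -> f u S]
offfuSA => offfuoA   [S -> o]
offfuoA => offfuou   [A -> u]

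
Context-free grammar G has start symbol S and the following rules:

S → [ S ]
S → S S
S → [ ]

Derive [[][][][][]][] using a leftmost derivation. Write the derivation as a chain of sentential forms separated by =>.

S=>SS=>[S]S=>[SS]S=>[SSS]S=>[SSSS]S=>[SSSSS]S=>[[]SSSS]S=>[[][]SSS]S=>[[][][]SS]S=>[[][][][]S]S=>[[][][][][]]S=>[[][][][][]][]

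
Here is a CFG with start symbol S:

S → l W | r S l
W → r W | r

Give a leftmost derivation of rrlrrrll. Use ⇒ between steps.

S ⇒ rSl ⇒ rrSll ⇒ rrlWll ⇒ rrlrWll ⇒ rrlrrWll ⇒ rrlrrrll

S ⇒ rSl   [S → r S l]
rSl ⇒ rrSll   [S → r S l]
rrSll ⇒ rrlWll   [S → l W]
rrlWll ⇒ rrlrWll   [W → r W]
rrlrWll ⇒ rrlrrWll   [W → r W]
rrlrrWll ⇒ rrlrrrll   [W → r]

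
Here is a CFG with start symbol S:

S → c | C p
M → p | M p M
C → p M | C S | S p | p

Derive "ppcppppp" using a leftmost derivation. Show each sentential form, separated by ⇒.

S ⇒ Cp ⇒ CSp ⇒ pMSp ⇒ ppSp ⇒ ppCpp ⇒ ppCSpp ⇒ ppSpSpp ⇒ ppcpSpp ⇒ ppcpCppp ⇒ ppcppppp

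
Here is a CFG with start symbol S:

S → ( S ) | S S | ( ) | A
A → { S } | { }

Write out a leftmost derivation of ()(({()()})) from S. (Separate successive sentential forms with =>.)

S => SS => ()S => ()(S) => ()((S)) => ()((A)) => ()(({S})) => ()(({SS})) => ()(({()S})) => ()(({()()}))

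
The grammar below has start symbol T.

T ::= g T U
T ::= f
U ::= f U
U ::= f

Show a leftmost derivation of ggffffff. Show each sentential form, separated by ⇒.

T ⇒ gTU ⇒ ggTUU ⇒ ggfUU ⇒ ggffUU ⇒ ggfffU ⇒ ggffffU ⇒ ggfffffU ⇒ ggffffff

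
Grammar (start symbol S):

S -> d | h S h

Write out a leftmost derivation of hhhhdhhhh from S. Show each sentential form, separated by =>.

S => hSh   [S -> h S h]
hSh => hhShh   [S -> h S h]
hhShh => hhhShhh   [S -> h S h]
hhhShhh => hhhhShhhh   [S -> h S h]
hhhhShhhh => hhhhdhhhh   [S -> d]

S => hSh => hhShh => hhhShhh => hhhhShhhh => hhhhdhhhh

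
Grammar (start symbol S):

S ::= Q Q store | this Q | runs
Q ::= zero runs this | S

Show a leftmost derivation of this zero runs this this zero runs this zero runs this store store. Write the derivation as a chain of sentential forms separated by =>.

S => this Q => this S => this Q Q store => this zero runs this Q store => this zero runs this S store => this zero runs this Q Q store store => this zero runs this S Q store store => this zero runs this this Q Q store store => this zero runs this this zero runs this Q store store => this zero runs this this zero runs this zero runs this store store

S => this Q   [S ::= this Q]
this Q => this S   [Q ::= S]
this S => this Q Q store   [S ::= Q Q store]
this Q Q store => this zero runs this Q store   [Q ::= zero runs this]
this zero runs this Q store => this zero runs this S store   [Q ::= S]
this zero runs this S store => this zero runs this Q Q store store   [S ::= Q Q store]
this zero runs this Q Q store store => this zero runs this S Q store store   [Q ::= S]
this zero runs this S Q store store => this zero runs this this Q Q store store   [S ::= this Q]
this zero runs this this Q Q store store => this zero runs this this zero runs this Q store store   [Q ::= zero runs this]
this zero runs this this zero runs this Q store store => this zero runs this this zero runs this zero runs this store store   [Q ::= zero runs this]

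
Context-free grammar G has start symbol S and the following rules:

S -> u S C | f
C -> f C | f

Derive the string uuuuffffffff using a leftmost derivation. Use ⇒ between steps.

S⇒uSC⇒uuSCC⇒uuuSCCC⇒uuuuSCCCC⇒uuuufCCCC⇒uuuuffCCC⇒uuuufffCCC⇒uuuuffffCCC⇒uuuufffffCCC⇒uuuuffffffCC⇒uuuufffffffC⇒uuuuffffffff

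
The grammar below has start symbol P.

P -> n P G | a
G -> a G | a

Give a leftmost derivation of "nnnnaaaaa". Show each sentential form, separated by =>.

P => nPG => nnPGG => nnnPGGG => nnnnPGGGG => nnnnaGGGG => nnnnaaGGG => nnnnaaaGG => nnnnaaaaG => nnnnaaaaa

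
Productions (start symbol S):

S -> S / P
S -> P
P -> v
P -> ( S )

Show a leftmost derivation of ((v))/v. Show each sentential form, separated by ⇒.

S ⇒ S/P   [S -> S / P]
S/P ⇒ P/P   [S -> P]
P/P ⇒ (S)/P   [P -> ( S )]
(S)/P ⇒ (P)/P   [S -> P]
(P)/P ⇒ ((S))/P   [P -> ( S )]
((S))/P ⇒ ((P))/P   [S -> P]
((P))/P ⇒ ((v))/P   [P -> v]
((v))/P ⇒ ((v))/v   [P -> v]

S⇒S/P⇒P/P⇒(S)/P⇒(P)/P⇒((S))/P⇒((P))/P⇒((v))/P⇒((v))/v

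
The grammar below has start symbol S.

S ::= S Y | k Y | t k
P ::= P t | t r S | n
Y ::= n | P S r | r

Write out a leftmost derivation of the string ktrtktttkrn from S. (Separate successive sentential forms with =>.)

S => SY => kYY => kPSrY => kPtSrY => kPttSrY => ktrSttSrY => ktrtkttSrY => ktrtktttkrY => ktrtktttkrn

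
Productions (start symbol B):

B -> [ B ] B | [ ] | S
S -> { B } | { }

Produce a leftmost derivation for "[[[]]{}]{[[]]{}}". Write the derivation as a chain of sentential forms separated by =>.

B => [B]B => [[B]B]B => [[[]]B]B => [[[]]S]B => [[[]]{}]B => [[[]]{}]S => [[[]]{}]{B} => [[[]]{}]{[B]B} => [[[]]{}]{[[]]B} => [[[]]{}]{[[]]S} => [[[]]{}]{[[]]{}}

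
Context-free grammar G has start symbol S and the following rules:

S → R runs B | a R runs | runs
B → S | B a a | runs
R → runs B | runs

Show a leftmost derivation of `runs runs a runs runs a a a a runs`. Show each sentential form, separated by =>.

S => R runs B   [S → R runs B]
R runs B => runs runs B   [R → runs]
runs runs B => runs runs S   [B → S]
runs runs S => runs runs a R runs   [S → a R runs]
runs runs a R runs => runs runs a runs B runs   [R → runs B]
runs runs a runs B runs => runs runs a runs B a a runs   [B → B a a]
runs runs a runs B a a runs => runs runs a runs B a a a a runs   [B → B a a]
runs runs a runs B a a a a runs => runs runs a runs runs a a a a runs   [B → runs]

S => R runs B => runs runs B => runs runs S => runs runs a R runs => runs runs a runs B runs => runs runs a runs B a a runs => runs runs a runs B a a a a runs => runs runs a runs runs a a a a runs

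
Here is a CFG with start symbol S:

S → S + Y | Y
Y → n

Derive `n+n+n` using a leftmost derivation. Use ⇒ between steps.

S ⇒ S+Y ⇒ S+Y+Y ⇒ Y+Y+Y ⇒ n+Y+Y ⇒ n+n+Y ⇒ n+n+n

S ⇒ S+Y   [S → S + Y]
S+Y ⇒ S+Y+Y   [S → S + Y]
S+Y+Y ⇒ Y+Y+Y   [S → Y]
Y+Y+Y ⇒ n+Y+Y   [Y → n]
n+Y+Y ⇒ n+n+Y   [Y → n]
n+n+Y ⇒ n+n+n   [Y → n]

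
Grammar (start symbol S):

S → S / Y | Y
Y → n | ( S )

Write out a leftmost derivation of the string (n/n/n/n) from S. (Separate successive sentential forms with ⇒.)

S ⇒ Y ⇒ (S) ⇒ (S/Y) ⇒ (S/Y/Y) ⇒ (S/Y/Y/Y) ⇒ (Y/Y/Y/Y) ⇒ (n/Y/Y/Y) ⇒ (n/n/Y/Y) ⇒ (n/n/n/Y) ⇒ (n/n/n/n)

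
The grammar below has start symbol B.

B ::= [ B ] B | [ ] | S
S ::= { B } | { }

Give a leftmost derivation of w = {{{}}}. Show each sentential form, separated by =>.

B => S   [B ::= S]
S => {B}   [S ::= { B }]
{B} => {S}   [B ::= S]
{S} => {{B}}   [S ::= { B }]
{{B}} => {{S}}   [B ::= S]
{{S}} => {{{}}}   [S ::= { }]

B => S => {B} => {S} => {{B}} => {{S}} => {{{}}}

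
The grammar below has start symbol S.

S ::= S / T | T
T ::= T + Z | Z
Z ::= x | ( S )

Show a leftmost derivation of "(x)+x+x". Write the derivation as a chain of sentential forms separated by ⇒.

S ⇒ T   [S ::= T]
T ⇒ T+Z   [T ::= T + Z]
T+Z ⇒ T+Z+Z   [T ::= T + Z]
T+Z+Z ⇒ Z+Z+Z   [T ::= Z]
Z+Z+Z ⇒ (S)+Z+Z   [Z ::= ( S )]
(S)+Z+Z ⇒ (T)+Z+Z   [S ::= T]
(T)+Z+Z ⇒ (Z)+Z+Z   [T ::= Z]
(Z)+Z+Z ⇒ (x)+Z+Z   [Z ::= x]
(x)+Z+Z ⇒ (x)+x+Z   [Z ::= x]
(x)+x+Z ⇒ (x)+x+x   [Z ::= x]

S ⇒ T ⇒ T+Z ⇒ T+Z+Z ⇒ Z+Z+Z ⇒ (S)+Z+Z ⇒ (T)+Z+Z ⇒ (Z)+Z+Z ⇒ (x)+Z+Z ⇒ (x)+x+Z ⇒ (x)+x+x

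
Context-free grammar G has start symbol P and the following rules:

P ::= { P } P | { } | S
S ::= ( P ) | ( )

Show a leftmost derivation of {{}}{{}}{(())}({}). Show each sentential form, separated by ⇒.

P ⇒ {P}P   [P ::= { P } P]
{P}P ⇒ {{}}P   [P ::= { }]
{{}}P ⇒ {{}}{P}P   [P ::= { P } P]
{{}}{P}P ⇒ {{}}{{}}P   [P ::= { }]
{{}}{{}}P ⇒ {{}}{{}}{P}P   [P ::= { P } P]
{{}}{{}}{P}P ⇒ {{}}{{}}{S}P   [P ::= S]
{{}}{{}}{S}P ⇒ {{}}{{}}{(P)}P   [S ::= ( P )]
{{}}{{}}{(P)}P ⇒ {{}}{{}}{(S)}P   [P ::= S]
{{}}{{}}{(S)}P ⇒ {{}}{{}}{(())}P   [S ::= ( )]
{{}}{{}}{(())}P ⇒ {{}}{{}}{(())}S   [P ::= S]
{{}}{{}}{(())}S ⇒ {{}}{{}}{(())}(P)   [S ::= ( P )]
{{}}{{}}{(())}(P) ⇒ {{}}{{}}{(())}({})   [P ::= { }]

P ⇒ {P}P ⇒ {{}}P ⇒ {{}}{P}P ⇒ {{}}{{}}P ⇒ {{}}{{}}{P}P ⇒ {{}}{{}}{S}P ⇒ {{}}{{}}{(P)}P ⇒ {{}}{{}}{(S)}P ⇒ {{}}{{}}{(())}P ⇒ {{}}{{}}{(())}S ⇒ {{}}{{}}{(())}(P) ⇒ {{}}{{}}{(())}({})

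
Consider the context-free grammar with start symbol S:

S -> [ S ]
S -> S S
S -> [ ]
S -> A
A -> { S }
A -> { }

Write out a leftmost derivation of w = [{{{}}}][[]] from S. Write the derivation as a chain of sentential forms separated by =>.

S => SS   [S -> S S]
SS => [S]S   [S -> [ S ]]
[S]S => [A]S   [S -> A]
[A]S => [{S}]S   [A -> { S }]
[{S}]S => [{A}]S   [S -> A]
[{A}]S => [{{S}}]S   [A -> { S }]
[{{S}}]S => [{{A}}]S   [S -> A]
[{{A}}]S => [{{{}}}]S   [A -> { }]
[{{{}}}]S => [{{{}}}][S]   [S -> [ S ]]
[{{{}}}][S] => [{{{}}}][[]]   [S -> [ ]]

S=>SS=>[S]S=>[A]S=>[{S}]S=>[{A}]S=>[{{S}}]S=>[{{A}}]S=>[{{{}}}]S=>[{{{}}}][S]=>[{{{}}}][[]]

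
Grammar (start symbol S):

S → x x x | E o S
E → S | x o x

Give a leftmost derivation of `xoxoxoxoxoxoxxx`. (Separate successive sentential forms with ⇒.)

S ⇒ EoS ⇒ xoxoS ⇒ xoxoEoS ⇒ xoxoxoxoS ⇒ xoxoxoxoEoS ⇒ xoxoxoxoxoxoS ⇒ xoxoxoxoxoxoxxx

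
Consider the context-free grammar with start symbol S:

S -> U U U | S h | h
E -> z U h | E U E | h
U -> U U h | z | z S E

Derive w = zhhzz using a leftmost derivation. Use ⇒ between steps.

S⇒UUU⇒zSEUU⇒zhEUU⇒zhhUU⇒zhhzU⇒zhhzz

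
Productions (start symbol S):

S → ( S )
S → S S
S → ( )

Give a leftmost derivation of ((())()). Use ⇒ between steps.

S⇒(S)⇒(SS)⇒((S)S)⇒((())S)⇒((())())

S ⇒ (S)   [S → ( S )]
(S) ⇒ (SS)   [S → S S]
(SS) ⇒ ((S)S)   [S → ( S )]
((S)S) ⇒ ((())S)   [S → ( )]
((())S) ⇒ ((())())   [S → ( )]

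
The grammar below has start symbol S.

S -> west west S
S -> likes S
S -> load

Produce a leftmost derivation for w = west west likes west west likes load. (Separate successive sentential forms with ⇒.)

S ⇒ west west S ⇒ west west likes S ⇒ west west likes west west S ⇒ west west likes west west likes S ⇒ west west likes west west likes load

S ⇒ west west S   [S -> west west S]
west west S ⇒ west west likes S   [S -> likes S]
west west likes S ⇒ west west likes west west S   [S -> west west S]
west west likes west west S ⇒ west west likes west west likes S   [S -> likes S]
west west likes west west likes S ⇒ west west likes west west likes load   [S -> load]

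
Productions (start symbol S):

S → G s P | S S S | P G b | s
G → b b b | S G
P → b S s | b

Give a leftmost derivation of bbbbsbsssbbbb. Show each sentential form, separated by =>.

S=>PGb=>bSsGb=>bSSSsGb=>bGsPSSsGb=>bbbbsPSSsGb=>bbbbsbSSsGb=>bbbbsbsSsGb=>bbbbsbsssGb=>bbbbsbsssbbbb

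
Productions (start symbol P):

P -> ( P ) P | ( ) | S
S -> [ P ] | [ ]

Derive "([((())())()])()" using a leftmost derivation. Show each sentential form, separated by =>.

P => (P)P => (S)P => ([P])P => ([(P)P])P => ([((P)P)P])P => ([((())P)P])P => ([((())())P])P => ([((())())()])P => ([((())())()])()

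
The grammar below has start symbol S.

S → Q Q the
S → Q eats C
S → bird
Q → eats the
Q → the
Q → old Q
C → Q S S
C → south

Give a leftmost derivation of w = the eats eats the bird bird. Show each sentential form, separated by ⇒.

S ⇒ Q eats C ⇒ the eats C ⇒ the eats Q S S ⇒ the eats eats the S S ⇒ the eats eats the bird S ⇒ the eats eats the bird bird

S ⇒ Q eats C   [S → Q eats C]
Q eats C ⇒ the eats C   [Q → the]
the eats C ⇒ the eats Q S S   [C → Q S S]
the eats Q S S ⇒ the eats eats the S S   [Q → eats the]
the eats eats the S S ⇒ the eats eats the bird S   [S → bird]
the eats eats the bird S ⇒ the eats eats the bird bird   [S → bird]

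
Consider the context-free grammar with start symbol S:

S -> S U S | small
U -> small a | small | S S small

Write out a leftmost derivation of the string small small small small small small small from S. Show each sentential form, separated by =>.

S => S U S => S U S U S => small U S U S => small S S small S U S => small small S small S U S => small small small small S U S => small small small small small U S => small small small small small small S => small small small small small small small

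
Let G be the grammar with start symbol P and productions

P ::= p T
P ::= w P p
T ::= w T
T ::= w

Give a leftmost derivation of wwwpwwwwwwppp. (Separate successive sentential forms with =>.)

P=>wPp=>wwPpp=>wwwPppp=>wwwpTppp=>wwwpwTppp=>wwwpwwTppp=>wwwpwwwTppp=>wwwpwwwwTppp=>wwwpwwwwwTppp=>wwwpwwwwwwppp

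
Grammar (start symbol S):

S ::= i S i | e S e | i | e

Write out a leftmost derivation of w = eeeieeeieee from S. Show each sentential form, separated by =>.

S=>eSe=>eeSee=>eeeSeee=>eeeiSieee=>eeeieSeieee=>eeeieeeieee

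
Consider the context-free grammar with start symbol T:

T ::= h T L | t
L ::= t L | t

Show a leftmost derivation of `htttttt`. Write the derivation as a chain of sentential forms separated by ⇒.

T ⇒ hTL ⇒ htL ⇒ httL ⇒ htttL ⇒ httttL ⇒ htttttL ⇒ htttttt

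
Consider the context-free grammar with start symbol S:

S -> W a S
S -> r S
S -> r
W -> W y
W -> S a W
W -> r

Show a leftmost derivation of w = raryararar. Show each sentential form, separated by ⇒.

S ⇒ WaS   [S -> W a S]
WaS ⇒ SaWaS   [W -> S a W]
SaWaS ⇒ WaSaWaS   [S -> W a S]
WaSaWaS ⇒ WyaSaWaS   [W -> W y]
WyaSaWaS ⇒ SaWyaSaWaS   [W -> S a W]
SaWyaSaWaS ⇒ raWyaSaWaS   [S -> r]
raWyaSaWaS ⇒ raryaSaWaS   [W -> r]
raryaSaWaS ⇒ raryaraWaS   [S -> r]
raryaraWaS ⇒ raryararaS   [W -> r]
raryararaS ⇒ raryararar   [S -> r]

S ⇒ WaS ⇒ SaWaS ⇒ WaSaWaS ⇒ WyaSaWaS ⇒ SaWyaSaWaS ⇒ raWyaSaWaS ⇒ raryaSaWaS ⇒ raryaraWaS ⇒ raryararaS ⇒ raryararar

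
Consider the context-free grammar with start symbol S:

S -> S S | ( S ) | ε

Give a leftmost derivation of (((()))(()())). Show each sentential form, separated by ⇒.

S⇒(S)⇒(SS)⇒((S)S)⇒(((S))S)⇒((((S)))S)⇒(((()))S)⇒(((()))(S))⇒(((()))(SS))⇒(((()))((S)S))⇒(((()))(()S))⇒(((()))(()(S)))⇒(((()))(()()))

S ⇒ (S)   [S -> ( S )]
(S) ⇒ (SS)   [S -> S S]
(SS) ⇒ ((S)S)   [S -> ( S )]
((S)S) ⇒ (((S))S)   [S -> ( S )]
(((S))S) ⇒ ((((S)))S)   [S -> ( S )]
((((S)))S) ⇒ (((()))S)   [S -> ε]
(((()))S) ⇒ (((()))(S))   [S -> ( S )]
(((()))(S)) ⇒ (((()))(SS))   [S -> S S]
(((()))(SS)) ⇒ (((()))((S)S))   [S -> ( S )]
(((()))((S)S)) ⇒ (((()))(()S))   [S -> ε]
(((()))(()S)) ⇒ (((()))(()(S)))   [S -> ( S )]
(((()))(()(S))) ⇒ (((()))(()()))   [S -> ε]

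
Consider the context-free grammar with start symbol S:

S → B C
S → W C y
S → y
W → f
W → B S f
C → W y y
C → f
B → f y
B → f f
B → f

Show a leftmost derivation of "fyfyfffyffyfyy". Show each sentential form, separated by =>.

S => BC => fyC => fyWyy => fyBSfyy => fyfySfyy => fyfyWCyfyy => fyfyBSfCyfyy => fyfyfSfCyfyy => fyfyfWCyfCyfyy => fyfyffCyfCyfyy => fyfyfffyfCyfyy => fyfyfffyffyfyy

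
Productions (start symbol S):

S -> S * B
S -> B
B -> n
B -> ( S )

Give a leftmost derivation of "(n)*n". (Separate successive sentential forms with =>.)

S=>S*B=>B*B=>(S)*B=>(B)*B=>(n)*B=>(n)*n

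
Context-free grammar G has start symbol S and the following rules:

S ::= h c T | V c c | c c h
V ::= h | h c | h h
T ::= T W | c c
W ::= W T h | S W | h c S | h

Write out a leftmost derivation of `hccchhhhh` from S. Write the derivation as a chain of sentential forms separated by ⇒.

S ⇒ hcT ⇒ hcTW ⇒ hcTWW ⇒ hcTWWW ⇒ hcTWWWW ⇒ hcTWWWWW ⇒ hcccWWWWW ⇒ hccchWWWW ⇒ hccchhWWW ⇒ hccchhhWW ⇒ hccchhhhW ⇒ hccchhhhh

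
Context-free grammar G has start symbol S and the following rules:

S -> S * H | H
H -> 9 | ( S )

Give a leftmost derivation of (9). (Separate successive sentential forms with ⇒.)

S ⇒ H ⇒ (S) ⇒ (H) ⇒ (9)

S ⇒ H   [S -> H]
H ⇒ (S)   [H -> ( S )]
(S) ⇒ (H)   [S -> H]
(H) ⇒ (9)   [H -> 9]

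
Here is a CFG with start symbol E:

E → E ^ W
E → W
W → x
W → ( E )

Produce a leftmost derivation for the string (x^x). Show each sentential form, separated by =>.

E => W => (E) => (E^W) => (W^W) => (x^W) => (x^x)

E => W   [E → W]
W => (E)   [W → ( E )]
(E) => (E^W)   [E → E ^ W]
(E^W) => (W^W)   [E → W]
(W^W) => (x^W)   [W → x]
(x^W) => (x^x)   [W → x]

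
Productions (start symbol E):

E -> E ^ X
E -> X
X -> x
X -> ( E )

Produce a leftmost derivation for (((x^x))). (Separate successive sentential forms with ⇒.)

E ⇒ X   [E -> X]
X ⇒ (E)   [X -> ( E )]
(E) ⇒ (X)   [E -> X]
(X) ⇒ ((E))   [X -> ( E )]
((E)) ⇒ ((X))   [E -> X]
((X)) ⇒ (((E)))   [X -> ( E )]
(((E))) ⇒ (((E^X)))   [E -> E ^ X]
(((E^X))) ⇒ (((X^X)))   [E -> X]
(((X^X))) ⇒ (((x^X)))   [X -> x]
(((x^X))) ⇒ (((x^x)))   [X -> x]

E⇒X⇒(E)⇒(X)⇒((E))⇒((X))⇒(((E)))⇒(((E^X)))⇒(((X^X)))⇒(((x^X)))⇒(((x^x)))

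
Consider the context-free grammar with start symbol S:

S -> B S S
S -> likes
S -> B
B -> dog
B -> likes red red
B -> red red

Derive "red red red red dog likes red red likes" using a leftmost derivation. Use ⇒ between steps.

S ⇒ B S S ⇒ red red S S ⇒ red red B S ⇒ red red red red S ⇒ red red red red B S S ⇒ red red red red dog S S ⇒ red red red red dog B S ⇒ red red red red dog likes red red S ⇒ red red red red dog likes red red likes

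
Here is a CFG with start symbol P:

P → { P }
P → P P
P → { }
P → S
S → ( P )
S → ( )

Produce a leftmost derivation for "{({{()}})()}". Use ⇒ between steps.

P ⇒ {P}   [P → { P }]
{P} ⇒ {PP}   [P → P P]
{PP} ⇒ {SP}   [P → S]
{SP} ⇒ {(P)P}   [S → ( P )]
{(P)P} ⇒ {({P})P}   [P → { P }]
{({P})P} ⇒ {({{P}})P}   [P → { P }]
{({{P}})P} ⇒ {({{S}})P}   [P → S]
{({{S}})P} ⇒ {({{()}})P}   [S → ( )]
{({{()}})P} ⇒ {({{()}})S}   [P → S]
{({{()}})S} ⇒ {({{()}})()}   [S → ( )]

P ⇒ {P} ⇒ {PP} ⇒ {SP} ⇒ {(P)P} ⇒ {({P})P} ⇒ {({{P}})P} ⇒ {({{S}})P} ⇒ {({{()}})P} ⇒ {({{()}})S} ⇒ {({{()}})()}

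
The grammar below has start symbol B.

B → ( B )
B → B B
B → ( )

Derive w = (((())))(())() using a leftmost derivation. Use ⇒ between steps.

B⇒BB⇒(B)B⇒((B))B⇒(((B)))B⇒(((())))B⇒(((())))BB⇒(((())))(B)B⇒(((())))(())B⇒(((())))(())()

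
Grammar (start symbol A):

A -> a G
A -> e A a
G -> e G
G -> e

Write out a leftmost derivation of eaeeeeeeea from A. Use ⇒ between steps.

A ⇒ eAa   [A -> e A a]
eAa ⇒ eaGa   [A -> a G]
eaGa ⇒ eaeGa   [G -> e G]
eaeGa ⇒ eaeeGa   [G -> e G]
eaeeGa ⇒ eaeeeGa   [G -> e G]
eaeeeGa ⇒ eaeeeeGa   [G -> e G]
eaeeeeGa ⇒ eaeeeeeGa   [G -> e G]
eaeeeeeGa ⇒ eaeeeeeeGa   [G -> e G]
eaeeeeeeGa ⇒ eaeeeeeeea   [G -> e]

A⇒eAa⇒eaGa⇒eaeGa⇒eaeeGa⇒eaeeeGa⇒eaeeeeGa⇒eaeeeeeGa⇒eaeeeeeeGa⇒eaeeeeeeea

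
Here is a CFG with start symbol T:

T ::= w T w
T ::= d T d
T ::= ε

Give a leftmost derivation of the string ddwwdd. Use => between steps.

T => dTd => ddTdd => ddwTwdd => ddwwdd

T => dTd   [T ::= d T d]
dTd => ddTdd   [T ::= d T d]
ddTdd => ddwTwdd   [T ::= w T w]
ddwTwdd => ddwwdd   [T ::= ε]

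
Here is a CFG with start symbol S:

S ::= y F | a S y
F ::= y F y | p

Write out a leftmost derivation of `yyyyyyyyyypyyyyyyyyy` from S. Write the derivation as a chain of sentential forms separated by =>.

S => yF => yyFy => yyyFyy => yyyyFyyy => yyyyyFyyyy => yyyyyyFyyyyy => yyyyyyyFyyyyyy => yyyyyyyyFyyyyyyy => yyyyyyyyyFyyyyyyyy => yyyyyyyyyyFyyyyyyyyy => yyyyyyyyyypyyyyyyyyy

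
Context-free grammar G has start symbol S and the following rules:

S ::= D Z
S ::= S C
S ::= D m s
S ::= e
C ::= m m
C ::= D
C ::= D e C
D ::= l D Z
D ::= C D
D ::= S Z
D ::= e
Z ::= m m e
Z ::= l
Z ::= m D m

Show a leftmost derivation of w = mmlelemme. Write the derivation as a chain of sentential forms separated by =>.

S=>DZ=>CDZ=>mmDZ=>mmCDZ=>mmDDZ=>mmlDZDZ=>mmleZDZ=>mmlelDZ=>mmleleZ=>mmlelemme

S => DZ   [S ::= D Z]
DZ => CDZ   [D ::= C D]
CDZ => mmDZ   [C ::= m m]
mmDZ => mmCDZ   [D ::= C D]
mmCDZ => mmDDZ   [C ::= D]
mmDDZ => mmlDZDZ   [D ::= l D Z]
mmlDZDZ => mmleZDZ   [D ::= e]
mmleZDZ => mmlelDZ   [Z ::= l]
mmlelDZ => mmleleZ   [D ::= e]
mmleleZ => mmlelemme   [Z ::= m m e]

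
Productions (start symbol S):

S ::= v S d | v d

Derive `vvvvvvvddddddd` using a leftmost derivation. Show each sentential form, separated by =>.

S => vSd => vvSdd => vvvSddd => vvvvSdddd => vvvvvSddddd => vvvvvvSdddddd => vvvvvvvddddddd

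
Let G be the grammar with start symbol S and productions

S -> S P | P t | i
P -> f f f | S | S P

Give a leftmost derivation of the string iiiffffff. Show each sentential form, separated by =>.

S => SP => iP => iSP => iSPP => iiPP => iiSPP => iiiPP => iiifffP => iiiffffff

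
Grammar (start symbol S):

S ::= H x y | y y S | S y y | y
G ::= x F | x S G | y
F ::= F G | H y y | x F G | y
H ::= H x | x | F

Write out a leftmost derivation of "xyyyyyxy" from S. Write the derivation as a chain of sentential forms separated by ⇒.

S ⇒ Hxy ⇒ Fxy ⇒ FGxy ⇒ xFGGxy ⇒ xHyyGGxy ⇒ xFyyGGxy ⇒ xyyyGGxy ⇒ xyyyyGxy ⇒ xyyyyyxy

S ⇒ Hxy   [S ::= H x y]
Hxy ⇒ Fxy   [H ::= F]
Fxy ⇒ FGxy   [F ::= F G]
FGxy ⇒ xFGGxy   [F ::= x F G]
xFGGxy ⇒ xHyyGGxy   [F ::= H y y]
xHyyGGxy ⇒ xFyyGGxy   [H ::= F]
xFyyGGxy ⇒ xyyyGGxy   [F ::= y]
xyyyGGxy ⇒ xyyyyGxy   [G ::= y]
xyyyyGxy ⇒ xyyyyyxy   [G ::= y]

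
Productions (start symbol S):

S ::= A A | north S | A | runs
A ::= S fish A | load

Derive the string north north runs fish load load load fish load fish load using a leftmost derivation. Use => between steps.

S => north S   [S ::= north S]
north S => north A   [S ::= A]
north A => north S fish A   [A ::= S fish A]
north S fish A => north north S fish A   [S ::= north S]
north north S fish A => north north runs fish A   [S ::= runs]
north north runs fish A => north north runs fish S fish A   [A ::= S fish A]
north north runs fish S fish A => north north runs fish A A fish A   [S ::= A A]
north north runs fish A A fish A => north north runs fish load A fish A   [A ::= load]
north north runs fish load A fish A => north north runs fish load S fish A fish A   [A ::= S fish A]
north north runs fish load S fish A fish A => north north runs fish load A A fish A fish A   [S ::= A A]
north north runs fish load A A fish A fish A => north north runs fish load load A fish A fish A   [A ::= load]
north north runs fish load load A fish A fish A => north north runs fish load load load fish A fish A   [A ::= load]
north north runs fish load load load fish A fish A => north north runs fish load load load fish load fish A   [A ::= load]
north north runs fish load load load fish load fish A => north north runs fish load load load fish load fish load   [A ::= load]

S => north S => north A => north S fish A => north north S fish A => north north runs fish A => north north runs fish S fish A => north north runs fish A A fish A => north north runs fish load A fish A => north north runs fish load S fish A fish A => north north runs fish load A A fish A fish A => north north runs fish load load A fish A fish A => north north runs fish load load load fish A fish A => north north runs fish load load load fish load fish A => north north runs fish load load load fish load fish load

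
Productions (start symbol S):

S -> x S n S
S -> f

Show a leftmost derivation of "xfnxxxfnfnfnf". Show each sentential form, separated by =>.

S => xSnS   [S -> x S n S]
xSnS => xfnS   [S -> f]
xfnS => xfnxSnS   [S -> x S n S]
xfnxSnS => xfnxxSnSnS   [S -> x S n S]
xfnxxSnSnS => xfnxxxSnSnSnS   [S -> x S n S]
xfnxxxSnSnSnS => xfnxxxfnSnSnS   [S -> f]
xfnxxxfnSnSnS => xfnxxxfnfnSnS   [S -> f]
xfnxxxfnfnSnS => xfnxxxfnfnfnS   [S -> f]
xfnxxxfnfnfnS => xfnxxxfnfnfnf   [S -> f]

S => xSnS => xfnS => xfnxSnS => xfnxxSnSnS => xfnxxxSnSnSnS => xfnxxxfnSnSnS => xfnxxxfnfnSnS => xfnxxxfnfnfnS => xfnxxxfnfnfnf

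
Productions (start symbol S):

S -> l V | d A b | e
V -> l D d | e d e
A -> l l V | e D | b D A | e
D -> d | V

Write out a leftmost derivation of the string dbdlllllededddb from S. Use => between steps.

S => dAb   [S -> d A b]
dAb => dbDAb   [A -> b D A]
dbDAb => dbdAb   [D -> d]
dbdAb => dbdllVb   [A -> l l V]
dbdllVb => dbdlllDdb   [V -> l D d]
dbdlllDdb => dbdlllVdb   [D -> V]
dbdlllVdb => dbdllllDddb   [V -> l D d]
dbdllllDddb => dbdllllVddb   [D -> V]
dbdllllVddb => dbdlllllDdddb   [V -> l D d]
dbdlllllDdddb => dbdlllllVdddb   [D -> V]
dbdlllllVdddb => dbdlllllededddb   [V -> e d e]

S=>dAb=>dbDAb=>dbdAb=>dbdllVb=>dbdlllDdb=>dbdlllVdb=>dbdllllDddb=>dbdllllVddb=>dbdlllllDdddb=>dbdlllllVdddb=>dbdlllllededddb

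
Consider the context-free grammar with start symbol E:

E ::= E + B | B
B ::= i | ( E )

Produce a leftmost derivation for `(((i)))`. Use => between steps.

E=>B=>(E)=>(B)=>((E))=>((B))=>(((E)))=>(((B)))=>(((i)))

E => B   [E ::= B]
B => (E)   [B ::= ( E )]
(E) => (B)   [E ::= B]
(B) => ((E))   [B ::= ( E )]
((E)) => ((B))   [E ::= B]
((B)) => (((E)))   [B ::= ( E )]
(((E))) => (((B)))   [E ::= B]
(((B))) => (((i)))   [B ::= i]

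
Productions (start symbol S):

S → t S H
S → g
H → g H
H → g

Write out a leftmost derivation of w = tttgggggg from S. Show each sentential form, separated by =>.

S => tSH => ttSHH => tttSHHH => tttgHHH => tttggHHH => tttgggHHH => tttggggHH => tttgggggH => tttgggggg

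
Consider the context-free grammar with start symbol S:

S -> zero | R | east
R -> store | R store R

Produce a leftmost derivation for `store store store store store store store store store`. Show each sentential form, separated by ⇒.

S ⇒ R ⇒ R store R ⇒ R store R store R ⇒ R store R store R store R ⇒ R store R store R store R store R ⇒ store store R store R store R store R ⇒ store store store store R store R store R ⇒ store store store store store store R store R ⇒ store store store store store store store store R ⇒ store store store store store store store store store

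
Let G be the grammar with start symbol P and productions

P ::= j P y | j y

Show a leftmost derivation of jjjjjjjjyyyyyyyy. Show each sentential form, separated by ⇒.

P ⇒ jPy   [P ::= j P y]
jPy ⇒ jjPyy   [P ::= j P y]
jjPyy ⇒ jjjPyyy   [P ::= j P y]
jjjPyyy ⇒ jjjjPyyyy   [P ::= j P y]
jjjjPyyyy ⇒ jjjjjPyyyyy   [P ::= j P y]
jjjjjPyyyyy ⇒ jjjjjjPyyyyyy   [P ::= j P y]
jjjjjjPyyyyyy ⇒ jjjjjjjPyyyyyyy   [P ::= j P y]
jjjjjjjPyyyyyyy ⇒ jjjjjjjjyyyyyyyy   [P ::= j y]

P⇒jPy⇒jjPyy⇒jjjPyyy⇒jjjjPyyyy⇒jjjjjPyyyyy⇒jjjjjjPyyyyyy⇒jjjjjjjPyyyyyyy⇒jjjjjjjjyyyyyyyy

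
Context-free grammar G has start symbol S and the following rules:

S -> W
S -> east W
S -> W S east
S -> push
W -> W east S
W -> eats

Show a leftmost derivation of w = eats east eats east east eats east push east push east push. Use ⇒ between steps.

S ⇒ W   [S -> W]
W ⇒ W east S   [W -> W east S]
W east S ⇒ W east S east S   [W -> W east S]
W east S east S ⇒ W east S east S east S   [W -> W east S]
W east S east S east S ⇒ W east S east S east S east S   [W -> W east S]
W east S east S east S east S ⇒ eats east S east S east S east S   [W -> eats]
eats east S east S east S east S ⇒ eats east W east S east S east S   [S -> W]
eats east W east S east S east S ⇒ eats east W east S east S east S east S   [W -> W east S]
eats east W east S east S east S east S ⇒ eats east eats east S east S east S east S   [W -> eats]
eats east eats east S east S east S east S ⇒ eats east eats east east W east S east S east S   [S -> east W]
eats east eats east east W east S east S east S ⇒ eats east eats east east eats east S east S east S   [W -> eats]
eats east eats east east eats east S east S east S ⇒ eats east eats east east eats east push east S east S   [S -> push]
eats east eats east east eats east push east S east S ⇒ eats east eats east east eats east push east push east S   [S -> push]
eats east eats east east eats east push east push east S ⇒ eats east eats east east eats east push east push east push   [S -> push]

S ⇒ W ⇒ W east S ⇒ W east S east S ⇒ W east S east S east S ⇒ W east S east S east S east S ⇒ eats east S east S east S east S ⇒ eats east W east S east S east S ⇒ eats east W east S east S east S east S ⇒ eats east eats east S east S east S east S ⇒ eats east eats east east W east S east S east S ⇒ eats east eats east east eats east S east S east S ⇒ eats east eats east east eats east push east S east S ⇒ eats east eats east east eats east push east push east S ⇒ eats east eats east east eats east push east push east push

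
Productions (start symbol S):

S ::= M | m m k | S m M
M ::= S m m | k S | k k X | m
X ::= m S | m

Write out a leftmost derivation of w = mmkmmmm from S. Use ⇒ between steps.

S ⇒ SmM   [S ::= S m M]
SmM ⇒ mmkmM   [S ::= m m k]
mmkmM ⇒ mmkmSmm   [M ::= S m m]
mmkmSmm ⇒ mmkmMmm   [S ::= M]
mmkmMmm ⇒ mmkmmmm   [M ::= m]

S⇒SmM⇒mmkmM⇒mmkmSmm⇒mmkmMmm⇒mmkmmmm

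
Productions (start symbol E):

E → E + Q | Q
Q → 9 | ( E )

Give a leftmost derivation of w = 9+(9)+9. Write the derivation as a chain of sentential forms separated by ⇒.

E ⇒ E+Q ⇒ E+Q+Q ⇒ Q+Q+Q ⇒ 9+Q+Q ⇒ 9+(E)+Q ⇒ 9+(Q)+Q ⇒ 9+(9)+Q ⇒ 9+(9)+9

E ⇒ E+Q   [E → E + Q]
E+Q ⇒ E+Q+Q   [E → E + Q]
E+Q+Q ⇒ Q+Q+Q   [E → Q]
Q+Q+Q ⇒ 9+Q+Q   [Q → 9]
9+Q+Q ⇒ 9+(E)+Q   [Q → ( E )]
9+(E)+Q ⇒ 9+(Q)+Q   [E → Q]
9+(Q)+Q ⇒ 9+(9)+Q   [Q → 9]
9+(9)+Q ⇒ 9+(9)+9   [Q → 9]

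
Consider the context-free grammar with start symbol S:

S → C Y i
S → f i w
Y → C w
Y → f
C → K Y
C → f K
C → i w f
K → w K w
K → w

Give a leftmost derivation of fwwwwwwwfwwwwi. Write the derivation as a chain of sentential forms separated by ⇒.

S ⇒ CYi ⇒ fKYi ⇒ fwKwYi ⇒ fwwKwwYi ⇒ fwwwKwwwYi ⇒ fwwwwwwwYi ⇒ fwwwwwwwCwi ⇒ fwwwwwwwfKwi ⇒ fwwwwwwwfwKwwi ⇒ fwwwwwwwfwwwwi

S ⇒ CYi   [S → C Y i]
CYi ⇒ fKYi   [C → f K]
fKYi ⇒ fwKwYi   [K → w K w]
fwKwYi ⇒ fwwKwwYi   [K → w K w]
fwwKwwYi ⇒ fwwwKwwwYi   [K → w K w]
fwwwKwwwYi ⇒ fwwwwwwwYi   [K → w]
fwwwwwwwYi ⇒ fwwwwwwwCwi   [Y → C w]
fwwwwwwwCwi ⇒ fwwwwwwwfKwi   [C → f K]
fwwwwwwwfKwi ⇒ fwwwwwwwfwKwwi   [K → w K w]
fwwwwwwwfwKwwi ⇒ fwwwwwwwfwwwwi   [K → w]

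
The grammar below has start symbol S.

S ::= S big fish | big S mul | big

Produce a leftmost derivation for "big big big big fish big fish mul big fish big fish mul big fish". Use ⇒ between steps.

S ⇒ S big fish   [S ::= S big fish]
S big fish ⇒ big S mul big fish   [S ::= big S mul]
big S mul big fish ⇒ big S big fish mul big fish   [S ::= S big fish]
big S big fish mul big fish ⇒ big S big fish big fish mul big fish   [S ::= S big fish]
big S big fish big fish mul big fish ⇒ big big S mul big fish big fish mul big fish   [S ::= big S mul]
big big S mul big fish big fish mul big fish ⇒ big big S big fish mul big fish big fish mul big fish   [S ::= S big fish]
big big S big fish mul big fish big fish mul big fish ⇒ big big S big fish big fish mul big fish big fish mul big fish   [S ::= S big fish]
big big S big fish big fish mul big fish big fish mul big fish ⇒ big big big big fish big fish mul big fish big fish mul big fish   [S ::= big]

S ⇒ S big fish ⇒ big S mul big fish ⇒ big S big fish mul big fish ⇒ big S big fish big fish mul big fish ⇒ big big S mul big fish big fish mul big fish ⇒ big big S big fish mul big fish big fish mul big fish ⇒ big big S big fish big fish mul big fish big fish mul big fish ⇒ big big big big fish big fish mul big fish big fish mul big fish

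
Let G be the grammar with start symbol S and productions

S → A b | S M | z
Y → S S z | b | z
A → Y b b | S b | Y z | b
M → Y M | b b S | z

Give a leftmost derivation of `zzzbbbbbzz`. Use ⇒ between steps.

S ⇒ SM ⇒ AbM ⇒ SbbM ⇒ AbbbM ⇒ YbbbbbM ⇒ SSzbbbbbM ⇒ zSzbbbbbM ⇒ zzzbbbbbM ⇒ zzzbbbbbYM ⇒ zzzbbbbbzM ⇒ zzzbbbbbzz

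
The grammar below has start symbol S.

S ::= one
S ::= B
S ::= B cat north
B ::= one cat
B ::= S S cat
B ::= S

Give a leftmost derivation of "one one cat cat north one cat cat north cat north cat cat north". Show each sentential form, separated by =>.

S => B cat north   [S ::= B cat north]
B cat north => S S cat cat north   [B ::= S S cat]
S S cat cat north => one S cat cat north   [S ::= one]
one S cat cat north => one B cat north cat cat north   [S ::= B cat north]
one B cat north cat cat north => one S cat north cat cat north   [B ::= S]
one S cat north cat cat north => one B cat north cat north cat cat north   [S ::= B cat north]
one B cat north cat north cat cat north => one S S cat cat north cat north cat cat north   [B ::= S S cat]
one S S cat cat north cat north cat cat north => one B cat north S cat cat north cat north cat cat north   [S ::= B cat north]
one B cat north S cat cat north cat north cat cat north => one one cat cat north S cat cat north cat north cat cat north   [B ::= one cat]
one one cat cat north S cat cat north cat north cat cat north => one one cat cat north one cat cat north cat north cat cat north   [S ::= one]

S => B cat north => S S cat cat north => one S cat cat north => one B cat north cat cat north => one S cat north cat cat north => one B cat north cat north cat cat north => one S S cat cat north cat north cat cat north => one B cat north S cat cat north cat north cat cat north => one one cat cat north S cat cat north cat north cat cat north => one one cat cat north one cat cat north cat north cat cat north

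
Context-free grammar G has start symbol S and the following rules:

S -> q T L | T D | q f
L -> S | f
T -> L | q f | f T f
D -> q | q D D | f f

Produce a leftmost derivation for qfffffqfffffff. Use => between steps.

S => qTL => qfTfL => qffTffL => qfffTfffL => qffffTffffL => qfffffTfffffL => qfffffLfffffL => qfffffSfffffL => qfffffqffffffL => qfffffqfffffff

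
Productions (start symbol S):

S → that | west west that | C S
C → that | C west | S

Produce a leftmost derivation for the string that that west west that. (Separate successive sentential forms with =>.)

S => C S => S S => that S => that C S => that C west S => that C west west S => that that west west S => that that west west that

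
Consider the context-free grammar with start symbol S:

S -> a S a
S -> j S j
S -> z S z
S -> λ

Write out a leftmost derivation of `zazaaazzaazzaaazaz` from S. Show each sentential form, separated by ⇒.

S ⇒ zSz   [S -> z S z]
zSz ⇒ zaSaz   [S -> a S a]
zaSaz ⇒ zazSzaz   [S -> z S z]
zazSzaz ⇒ zazaSazaz   [S -> a S a]
zazaSazaz ⇒ zazaaSaazaz   [S -> a S a]
zazaaSaazaz ⇒ zazaaaSaaazaz   [S -> a S a]
zazaaaSaaazaz ⇒ zazaaazSzaaazaz   [S -> z S z]
zazaaazSzaaazaz ⇒ zazaaazzSzzaaazaz   [S -> z S z]
zazaaazzSzzaaazaz ⇒ zazaaazzaSazzaaazaz   [S -> a S a]
zazaaazzaSazzaaazaz ⇒ zazaaazzaazzaaazaz   [S -> λ]

S ⇒ zSz ⇒ zaSaz ⇒ zazSzaz ⇒ zazaSazaz ⇒ zazaaSaazaz ⇒ zazaaaSaaazaz ⇒ zazaaazSzaaazaz ⇒ zazaaazzSzzaaazaz ⇒ zazaaazzaSazzaaazaz ⇒ zazaaazzaazzaaazaz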